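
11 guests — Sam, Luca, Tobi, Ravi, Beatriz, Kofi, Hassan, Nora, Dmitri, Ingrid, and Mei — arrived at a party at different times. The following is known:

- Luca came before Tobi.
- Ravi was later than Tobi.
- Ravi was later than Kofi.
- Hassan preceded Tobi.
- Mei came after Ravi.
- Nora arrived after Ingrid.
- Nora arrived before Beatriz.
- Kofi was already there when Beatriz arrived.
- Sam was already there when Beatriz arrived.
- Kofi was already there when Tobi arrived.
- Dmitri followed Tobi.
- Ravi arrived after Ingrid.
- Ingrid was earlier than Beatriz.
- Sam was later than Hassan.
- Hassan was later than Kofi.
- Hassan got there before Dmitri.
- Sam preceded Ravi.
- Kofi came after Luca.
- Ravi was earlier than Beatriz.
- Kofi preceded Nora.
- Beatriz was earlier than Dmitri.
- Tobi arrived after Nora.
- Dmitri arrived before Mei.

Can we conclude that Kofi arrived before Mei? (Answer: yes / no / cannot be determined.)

Chain the constraints: Kofi → Ravi → Mei. Each link is directly stated, so Kofi comes before Mei.

yes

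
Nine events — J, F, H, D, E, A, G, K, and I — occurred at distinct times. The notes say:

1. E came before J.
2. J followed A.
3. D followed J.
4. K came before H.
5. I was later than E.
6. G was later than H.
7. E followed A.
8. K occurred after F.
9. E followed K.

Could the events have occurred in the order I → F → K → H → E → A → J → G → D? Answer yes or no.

The constraints require E before I, but in the proposed sequence I appears ahead of E. That one violation is enough.

no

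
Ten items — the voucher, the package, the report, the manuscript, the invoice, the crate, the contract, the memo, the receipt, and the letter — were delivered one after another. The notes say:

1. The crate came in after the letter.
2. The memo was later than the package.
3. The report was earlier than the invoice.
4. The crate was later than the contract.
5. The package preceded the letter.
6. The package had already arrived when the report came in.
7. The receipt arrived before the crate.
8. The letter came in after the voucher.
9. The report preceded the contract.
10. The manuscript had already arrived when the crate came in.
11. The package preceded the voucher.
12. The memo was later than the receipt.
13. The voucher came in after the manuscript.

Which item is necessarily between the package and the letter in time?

Tracing the constraints gives the package → the voucher → the letter, so the voucher sits after the package and before the letter.
No other item is forced both after the package and before the letter.

the voucher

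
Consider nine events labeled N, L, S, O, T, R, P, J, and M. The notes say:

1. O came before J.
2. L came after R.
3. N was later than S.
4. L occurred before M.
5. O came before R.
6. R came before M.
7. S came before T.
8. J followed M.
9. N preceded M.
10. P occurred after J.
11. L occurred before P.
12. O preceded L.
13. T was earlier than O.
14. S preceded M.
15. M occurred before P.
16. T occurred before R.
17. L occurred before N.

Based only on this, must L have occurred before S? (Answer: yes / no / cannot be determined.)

Tracing the constraints gives S → T → O → L, so S must come before L.
That means L cannot be before S.

no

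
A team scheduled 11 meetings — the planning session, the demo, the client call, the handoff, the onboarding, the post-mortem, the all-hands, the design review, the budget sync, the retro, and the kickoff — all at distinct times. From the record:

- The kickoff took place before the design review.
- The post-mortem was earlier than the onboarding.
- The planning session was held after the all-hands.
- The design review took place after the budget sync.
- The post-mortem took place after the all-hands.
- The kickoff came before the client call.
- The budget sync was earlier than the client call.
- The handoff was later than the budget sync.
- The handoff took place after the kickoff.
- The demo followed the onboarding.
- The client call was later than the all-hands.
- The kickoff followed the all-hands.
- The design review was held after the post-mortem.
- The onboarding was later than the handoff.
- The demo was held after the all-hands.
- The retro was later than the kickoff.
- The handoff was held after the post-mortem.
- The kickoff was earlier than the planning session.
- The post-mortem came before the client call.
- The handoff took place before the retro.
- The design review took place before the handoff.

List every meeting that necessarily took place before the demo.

Directly stated before the demo: the all-hands and the onboarding.
The budget sync reaches the demo via the budget sync → the handoff → the onboarding → the demo.
The design review reaches the demo via the design review → the handoff → the onboarding → the demo.
The handoff reaches the demo via the handoff → the onboarding → the demo.
Likewise the kickoff and the post-mortem each reach the demo by chaining the stated constraints.
No chain forces the retro (or any of the others) ahead of the demo.

the all-hands, the budget sync, the design review, the handoff, the kickoff, the onboarding, the post-mortem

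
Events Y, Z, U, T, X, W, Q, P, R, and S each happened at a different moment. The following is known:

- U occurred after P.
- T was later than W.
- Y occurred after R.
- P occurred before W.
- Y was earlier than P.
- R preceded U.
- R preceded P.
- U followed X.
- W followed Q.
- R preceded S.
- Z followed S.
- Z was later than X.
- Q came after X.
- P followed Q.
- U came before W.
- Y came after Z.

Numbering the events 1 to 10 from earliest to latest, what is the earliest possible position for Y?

5

R, S, X, and Z must all come before Y — 4 forced predecessors.
Nothing else is forced ahead of Y, so its earliest slot is position 4 + 1 = 5.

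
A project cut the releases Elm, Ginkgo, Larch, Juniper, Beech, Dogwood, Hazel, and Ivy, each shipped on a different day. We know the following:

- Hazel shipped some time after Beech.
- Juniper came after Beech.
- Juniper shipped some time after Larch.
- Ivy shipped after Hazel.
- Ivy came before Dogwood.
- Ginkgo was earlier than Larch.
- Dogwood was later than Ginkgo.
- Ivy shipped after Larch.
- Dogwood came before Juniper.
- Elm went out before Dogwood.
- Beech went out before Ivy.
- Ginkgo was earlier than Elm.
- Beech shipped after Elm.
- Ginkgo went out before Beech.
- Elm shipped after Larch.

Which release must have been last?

Juniper

Every other release has a chain of constraints placing it before Juniper, so Juniper is last.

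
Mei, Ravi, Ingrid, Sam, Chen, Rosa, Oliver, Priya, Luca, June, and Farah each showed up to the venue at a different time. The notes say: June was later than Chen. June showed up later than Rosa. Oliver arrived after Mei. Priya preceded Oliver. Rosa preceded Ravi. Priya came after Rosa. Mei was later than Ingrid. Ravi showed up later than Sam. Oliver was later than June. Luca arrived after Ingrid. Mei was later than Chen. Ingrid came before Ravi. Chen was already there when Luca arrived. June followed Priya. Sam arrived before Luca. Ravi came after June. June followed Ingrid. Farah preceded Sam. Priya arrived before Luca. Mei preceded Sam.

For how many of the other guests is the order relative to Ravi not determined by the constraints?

Forced before Ravi: Chen, Farah, Ingrid, June, Mei, Priya, Rosa, and Sam.
That leaves Luca and Oliver with no forced order relative to Ravi — 2.

2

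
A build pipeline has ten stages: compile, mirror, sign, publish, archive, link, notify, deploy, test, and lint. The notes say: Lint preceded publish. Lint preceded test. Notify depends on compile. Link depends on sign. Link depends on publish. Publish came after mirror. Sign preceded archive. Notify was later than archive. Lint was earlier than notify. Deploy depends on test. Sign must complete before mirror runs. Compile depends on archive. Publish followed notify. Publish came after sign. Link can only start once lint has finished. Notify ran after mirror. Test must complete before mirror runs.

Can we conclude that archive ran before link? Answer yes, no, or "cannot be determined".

yes

Chain the constraints: archive → notify → publish → link. Each link is directly stated, so archive comes before link.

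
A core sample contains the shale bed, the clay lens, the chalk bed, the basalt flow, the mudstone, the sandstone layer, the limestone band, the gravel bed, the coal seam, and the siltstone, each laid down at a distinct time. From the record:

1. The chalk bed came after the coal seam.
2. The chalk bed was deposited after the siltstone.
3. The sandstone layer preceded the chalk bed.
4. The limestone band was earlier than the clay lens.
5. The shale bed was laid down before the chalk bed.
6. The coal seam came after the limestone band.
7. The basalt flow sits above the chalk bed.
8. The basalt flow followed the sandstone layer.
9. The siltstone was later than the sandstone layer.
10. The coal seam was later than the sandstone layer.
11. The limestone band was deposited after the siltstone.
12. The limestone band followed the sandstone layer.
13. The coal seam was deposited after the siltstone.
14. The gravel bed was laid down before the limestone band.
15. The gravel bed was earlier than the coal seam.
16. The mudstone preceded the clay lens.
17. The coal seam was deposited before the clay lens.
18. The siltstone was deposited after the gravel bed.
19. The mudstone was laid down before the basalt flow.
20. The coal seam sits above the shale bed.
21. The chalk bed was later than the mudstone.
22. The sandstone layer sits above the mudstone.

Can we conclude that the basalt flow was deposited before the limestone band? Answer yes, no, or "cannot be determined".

no

Tracing the constraints gives the limestone band → the coal seam → the chalk bed → the basalt flow, so the limestone band must come before the basalt flow.
That means the basalt flow cannot be before the limestone band.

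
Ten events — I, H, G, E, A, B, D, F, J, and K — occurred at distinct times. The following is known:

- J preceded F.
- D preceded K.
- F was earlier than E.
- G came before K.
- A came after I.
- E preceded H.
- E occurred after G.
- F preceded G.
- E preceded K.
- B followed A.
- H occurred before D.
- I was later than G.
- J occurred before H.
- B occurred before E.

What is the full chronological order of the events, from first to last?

J, F, G, I, A, B, E, H, D, K

The constraints fix every adjacent pair, so only one ordering works:
J → F → G → I → A → B → E → H → D → K.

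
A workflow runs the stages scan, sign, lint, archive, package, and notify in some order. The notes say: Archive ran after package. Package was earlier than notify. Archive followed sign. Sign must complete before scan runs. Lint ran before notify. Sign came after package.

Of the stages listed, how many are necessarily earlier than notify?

2

Directly stated before notify: lint and package.
That's lint and package — 2 in all.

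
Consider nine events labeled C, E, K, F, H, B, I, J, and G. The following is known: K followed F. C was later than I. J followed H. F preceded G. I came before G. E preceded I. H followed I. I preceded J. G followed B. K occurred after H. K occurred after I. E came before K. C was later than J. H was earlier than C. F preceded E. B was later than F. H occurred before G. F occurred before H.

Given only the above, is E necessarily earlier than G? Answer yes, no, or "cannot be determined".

Chain the constraints: E → I → G. Each link is directly stated, so E comes before G.

yes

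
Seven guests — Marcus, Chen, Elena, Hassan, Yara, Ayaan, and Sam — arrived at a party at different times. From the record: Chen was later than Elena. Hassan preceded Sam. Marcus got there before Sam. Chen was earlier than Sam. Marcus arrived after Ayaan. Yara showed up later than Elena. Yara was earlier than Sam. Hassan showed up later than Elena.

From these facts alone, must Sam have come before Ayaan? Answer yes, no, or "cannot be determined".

no

Tracing the constraints gives Ayaan → Marcus → Sam, so Ayaan must come before Sam.
That means Sam cannot be before Ayaan.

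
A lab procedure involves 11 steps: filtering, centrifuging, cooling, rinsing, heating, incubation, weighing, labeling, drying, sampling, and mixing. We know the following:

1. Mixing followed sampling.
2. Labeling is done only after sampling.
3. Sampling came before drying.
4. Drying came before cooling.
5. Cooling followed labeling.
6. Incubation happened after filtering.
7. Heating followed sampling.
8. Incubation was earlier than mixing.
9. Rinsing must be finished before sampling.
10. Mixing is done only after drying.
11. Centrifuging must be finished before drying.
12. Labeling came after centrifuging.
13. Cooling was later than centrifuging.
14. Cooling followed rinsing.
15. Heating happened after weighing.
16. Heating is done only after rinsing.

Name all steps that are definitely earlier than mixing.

centrifuging, drying, filtering, incubation, rinsing, sampling

Directly stated before mixing: drying, incubation, and sampling.
Centrifuging reaches mixing via centrifuging → drying → mixing.
Filtering reaches mixing via filtering → incubation → mixing.
Rinsing reaches mixing via rinsing → sampling → mixing.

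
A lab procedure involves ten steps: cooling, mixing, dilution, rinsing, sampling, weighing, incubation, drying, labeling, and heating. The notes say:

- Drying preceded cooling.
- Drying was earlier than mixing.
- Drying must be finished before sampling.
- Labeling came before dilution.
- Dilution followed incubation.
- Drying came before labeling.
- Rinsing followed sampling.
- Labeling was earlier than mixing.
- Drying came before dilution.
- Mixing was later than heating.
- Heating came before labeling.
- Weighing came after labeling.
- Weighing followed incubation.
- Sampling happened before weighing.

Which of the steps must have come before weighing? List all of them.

Directly stated before weighing: incubation, labeling, and sampling.
Drying reaches weighing via drying → labeling → weighing.
Heating reaches weighing via heating → labeling → weighing.
No chain forces rinsing (or any of the others) ahead of weighing.

drying, heating, incubation, labeling, sampling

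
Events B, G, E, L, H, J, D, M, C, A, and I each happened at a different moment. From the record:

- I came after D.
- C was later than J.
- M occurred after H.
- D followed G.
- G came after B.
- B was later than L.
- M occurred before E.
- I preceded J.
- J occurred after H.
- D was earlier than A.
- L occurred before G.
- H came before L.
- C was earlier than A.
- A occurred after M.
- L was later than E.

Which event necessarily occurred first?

H

H has a chain of constraints placing it before every other event, so H must be first.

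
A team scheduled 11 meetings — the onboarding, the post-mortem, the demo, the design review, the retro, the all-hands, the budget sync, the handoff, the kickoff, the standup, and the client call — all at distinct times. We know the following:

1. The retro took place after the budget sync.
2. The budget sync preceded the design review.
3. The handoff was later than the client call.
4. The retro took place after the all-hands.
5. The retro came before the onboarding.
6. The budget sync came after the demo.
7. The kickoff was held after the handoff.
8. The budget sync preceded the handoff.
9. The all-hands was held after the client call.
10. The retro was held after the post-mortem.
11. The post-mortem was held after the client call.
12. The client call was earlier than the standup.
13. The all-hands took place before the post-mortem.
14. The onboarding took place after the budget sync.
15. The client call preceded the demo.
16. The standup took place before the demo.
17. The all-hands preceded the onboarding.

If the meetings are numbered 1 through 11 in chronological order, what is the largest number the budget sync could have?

The budget sync must come before the design review, the handoff, the kickoff, the onboarding, and the retro — 5 meetings forced after it.
Everything else can be placed before the budget sync in some valid order, so the budget sync can sit as late as position 11 − 5 = 6.

6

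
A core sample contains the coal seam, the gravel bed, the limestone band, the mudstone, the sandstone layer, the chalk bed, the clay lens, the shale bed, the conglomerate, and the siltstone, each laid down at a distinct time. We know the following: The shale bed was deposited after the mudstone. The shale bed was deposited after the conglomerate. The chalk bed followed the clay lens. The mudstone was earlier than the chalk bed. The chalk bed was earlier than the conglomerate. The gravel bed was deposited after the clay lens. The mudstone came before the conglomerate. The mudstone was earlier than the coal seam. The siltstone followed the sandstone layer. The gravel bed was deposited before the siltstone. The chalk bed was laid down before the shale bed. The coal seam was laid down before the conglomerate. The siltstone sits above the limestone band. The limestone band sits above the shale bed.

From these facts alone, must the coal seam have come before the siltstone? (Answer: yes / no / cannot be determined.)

Chain the constraints: the coal seam → the conglomerate → the shale bed → the limestone band → the siltstone. Each link is directly stated, so the coal seam comes before the siltstone.

yes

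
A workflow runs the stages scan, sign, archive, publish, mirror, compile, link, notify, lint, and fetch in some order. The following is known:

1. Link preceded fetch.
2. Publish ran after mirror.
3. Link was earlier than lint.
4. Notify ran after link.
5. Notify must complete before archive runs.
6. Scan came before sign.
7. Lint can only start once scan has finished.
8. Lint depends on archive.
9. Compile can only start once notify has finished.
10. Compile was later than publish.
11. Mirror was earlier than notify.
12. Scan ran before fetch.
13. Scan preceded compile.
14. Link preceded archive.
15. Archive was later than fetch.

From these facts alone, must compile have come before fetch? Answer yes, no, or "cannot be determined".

cannot be determined

No chain of stated constraints runs from compile to fetch, and none runs from fetch to compile either.
So the relative order of compile and fetch is not fixed by the given facts.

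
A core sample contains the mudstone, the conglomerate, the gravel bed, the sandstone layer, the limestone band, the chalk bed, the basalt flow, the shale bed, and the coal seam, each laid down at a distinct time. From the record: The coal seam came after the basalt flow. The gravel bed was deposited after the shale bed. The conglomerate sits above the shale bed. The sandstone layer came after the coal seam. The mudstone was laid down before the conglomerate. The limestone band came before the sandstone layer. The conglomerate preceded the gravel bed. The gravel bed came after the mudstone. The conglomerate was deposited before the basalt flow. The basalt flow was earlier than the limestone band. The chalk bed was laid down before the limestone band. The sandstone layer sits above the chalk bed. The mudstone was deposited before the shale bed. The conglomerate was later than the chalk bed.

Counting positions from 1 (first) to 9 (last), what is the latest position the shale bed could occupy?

The shale bed must come before the basalt flow, the coal seam, the conglomerate, the gravel bed, the limestone band, and the sandstone layer — 6 layers forced after it.
Everything else can be placed before the shale bed in some valid order, so the shale bed can sit as late as position 9 − 6 = 3.

3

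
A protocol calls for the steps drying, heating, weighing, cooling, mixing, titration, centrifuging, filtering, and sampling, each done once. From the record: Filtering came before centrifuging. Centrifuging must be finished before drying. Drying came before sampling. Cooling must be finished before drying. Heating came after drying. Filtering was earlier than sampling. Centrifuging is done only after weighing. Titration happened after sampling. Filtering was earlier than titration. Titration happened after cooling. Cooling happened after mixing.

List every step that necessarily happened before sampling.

centrifuging, cooling, drying, filtering, mixing, weighing

Directly stated before sampling: drying and filtering.
Centrifuging reaches sampling via centrifuging → drying → sampling.
Cooling reaches sampling via cooling → drying → sampling.
Mixing reaches sampling via mixing → cooling → drying → sampling.
Likewise weighing reaches sampling by chaining the stated constraints.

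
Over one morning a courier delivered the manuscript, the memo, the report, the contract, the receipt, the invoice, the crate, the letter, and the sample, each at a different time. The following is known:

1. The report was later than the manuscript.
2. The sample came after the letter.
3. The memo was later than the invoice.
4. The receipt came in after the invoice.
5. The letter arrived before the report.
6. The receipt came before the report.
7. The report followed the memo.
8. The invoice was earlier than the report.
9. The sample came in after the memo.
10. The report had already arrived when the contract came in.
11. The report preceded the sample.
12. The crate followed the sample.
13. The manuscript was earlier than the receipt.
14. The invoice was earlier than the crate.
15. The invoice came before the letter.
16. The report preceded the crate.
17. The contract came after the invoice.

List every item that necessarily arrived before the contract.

the invoice, the letter, the manuscript, the memo, the receipt, the report

Directly stated before the contract: the invoice and the report.
The letter reaches the contract via the letter → the report → the contract.
The manuscript reaches the contract via the manuscript → the report → the contract.
The memo reaches the contract via the memo → the report → the contract.
Likewise the receipt reaches the contract by chaining the stated constraints.
No chain forces the sample (or any of the others) ahead of the contract.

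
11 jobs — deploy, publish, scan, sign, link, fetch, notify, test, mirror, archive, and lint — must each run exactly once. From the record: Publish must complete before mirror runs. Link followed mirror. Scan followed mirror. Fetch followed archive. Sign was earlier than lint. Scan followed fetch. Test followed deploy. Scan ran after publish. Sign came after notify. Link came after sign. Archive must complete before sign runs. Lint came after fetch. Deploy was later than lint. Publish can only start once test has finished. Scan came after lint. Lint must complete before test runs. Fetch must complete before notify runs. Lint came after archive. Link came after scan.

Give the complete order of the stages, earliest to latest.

The constraints fix every adjacent pair, so only one ordering works:
archive → fetch → notify → sign → lint → deploy → test → publish → mirror → scan → link.

archive, fetch, notify, sign, lint, deploy, test, publish, mirror, scan, link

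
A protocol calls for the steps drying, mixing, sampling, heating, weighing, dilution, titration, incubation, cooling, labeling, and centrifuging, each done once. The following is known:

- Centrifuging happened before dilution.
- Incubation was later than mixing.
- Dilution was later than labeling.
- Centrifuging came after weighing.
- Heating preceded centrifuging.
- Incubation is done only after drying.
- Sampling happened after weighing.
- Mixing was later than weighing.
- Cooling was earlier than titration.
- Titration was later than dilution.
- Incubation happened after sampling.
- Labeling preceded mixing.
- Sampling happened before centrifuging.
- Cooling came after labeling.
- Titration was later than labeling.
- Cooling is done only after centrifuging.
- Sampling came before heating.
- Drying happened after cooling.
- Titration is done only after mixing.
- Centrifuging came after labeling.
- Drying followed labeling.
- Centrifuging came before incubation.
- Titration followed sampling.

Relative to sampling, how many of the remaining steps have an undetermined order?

Forced before sampling: weighing; forced after sampling: centrifuging, cooling, dilution, drying, heating, incubation, and titration.
That leaves labeling and mixing with no forced order relative to sampling — 2.

2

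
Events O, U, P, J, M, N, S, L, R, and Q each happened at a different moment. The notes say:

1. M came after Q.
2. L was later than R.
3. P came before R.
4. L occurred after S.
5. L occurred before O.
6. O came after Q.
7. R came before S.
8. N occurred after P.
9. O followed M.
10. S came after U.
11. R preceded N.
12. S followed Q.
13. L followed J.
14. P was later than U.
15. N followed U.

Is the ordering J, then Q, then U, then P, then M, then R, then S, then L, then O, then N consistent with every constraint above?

yes

Check each stated constraint against the proposed order — e.g. U is ahead of N; Q is ahead of O. Every pair is in the required order; nothing is violated.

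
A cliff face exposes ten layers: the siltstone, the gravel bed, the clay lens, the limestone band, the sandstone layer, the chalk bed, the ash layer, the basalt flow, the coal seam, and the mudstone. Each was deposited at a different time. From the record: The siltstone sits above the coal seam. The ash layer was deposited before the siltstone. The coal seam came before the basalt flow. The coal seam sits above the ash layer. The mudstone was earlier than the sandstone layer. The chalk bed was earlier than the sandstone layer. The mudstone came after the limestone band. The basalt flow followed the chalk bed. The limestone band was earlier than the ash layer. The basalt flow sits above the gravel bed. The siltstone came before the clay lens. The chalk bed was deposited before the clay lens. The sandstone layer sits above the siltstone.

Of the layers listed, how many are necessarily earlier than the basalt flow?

Directly stated before the basalt flow: the chalk bed, the coal seam, and the gravel bed.
The ash layer reaches the basalt flow via the ash layer → the coal seam → the basalt flow.
The limestone band reaches the basalt flow via the limestone band → the ash layer → the coal seam → the basalt flow.
No chain forces the mudstone (or any of the others) ahead of the basalt flow.
That's the ash layer, the chalk bed, the coal seam, the gravel bed, and the limestone band — 5 in all.

5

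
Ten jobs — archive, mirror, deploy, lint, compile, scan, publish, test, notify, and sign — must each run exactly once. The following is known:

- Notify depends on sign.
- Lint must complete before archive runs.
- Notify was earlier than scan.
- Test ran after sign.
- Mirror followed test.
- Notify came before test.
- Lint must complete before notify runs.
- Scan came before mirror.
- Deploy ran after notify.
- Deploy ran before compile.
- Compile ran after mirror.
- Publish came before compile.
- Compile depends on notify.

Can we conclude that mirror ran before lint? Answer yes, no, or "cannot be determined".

no

Tracing the constraints gives lint → notify → scan → mirror, so lint must come before mirror.
That means mirror cannot be before lint.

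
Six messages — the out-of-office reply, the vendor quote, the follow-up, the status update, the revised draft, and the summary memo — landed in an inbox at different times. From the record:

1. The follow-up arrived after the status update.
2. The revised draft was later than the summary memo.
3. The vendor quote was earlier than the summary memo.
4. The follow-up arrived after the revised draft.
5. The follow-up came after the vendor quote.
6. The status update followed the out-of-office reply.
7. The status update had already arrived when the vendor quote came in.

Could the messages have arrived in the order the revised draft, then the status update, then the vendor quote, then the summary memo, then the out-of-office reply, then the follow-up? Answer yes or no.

The constraints require the summary memo before the revised draft, but in the proposed sequence the revised draft appears ahead of the summary memo. That one violation is enough.

no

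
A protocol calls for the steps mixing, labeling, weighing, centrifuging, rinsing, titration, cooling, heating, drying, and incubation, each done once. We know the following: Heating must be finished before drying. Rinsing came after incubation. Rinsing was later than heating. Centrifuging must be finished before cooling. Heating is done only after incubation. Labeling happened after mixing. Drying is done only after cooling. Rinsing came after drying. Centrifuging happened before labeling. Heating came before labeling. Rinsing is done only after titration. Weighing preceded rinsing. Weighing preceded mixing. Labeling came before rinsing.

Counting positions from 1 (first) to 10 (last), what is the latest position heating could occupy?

Heating must come before drying, labeling, and rinsing — 3 steps forced after it.
Everything else can be placed before heating in some valid order, so heating can sit as late as position 10 − 3 = 7.

7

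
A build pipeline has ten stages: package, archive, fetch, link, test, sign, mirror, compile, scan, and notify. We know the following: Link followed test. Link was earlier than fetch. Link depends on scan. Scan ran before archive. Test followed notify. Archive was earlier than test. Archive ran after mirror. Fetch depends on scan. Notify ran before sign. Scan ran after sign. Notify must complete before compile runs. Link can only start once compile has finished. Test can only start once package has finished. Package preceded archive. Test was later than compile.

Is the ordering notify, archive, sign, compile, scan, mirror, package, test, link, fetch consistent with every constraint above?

The constraints require package before archive, but in the proposed sequence archive appears ahead of package. That one violation is enough.

no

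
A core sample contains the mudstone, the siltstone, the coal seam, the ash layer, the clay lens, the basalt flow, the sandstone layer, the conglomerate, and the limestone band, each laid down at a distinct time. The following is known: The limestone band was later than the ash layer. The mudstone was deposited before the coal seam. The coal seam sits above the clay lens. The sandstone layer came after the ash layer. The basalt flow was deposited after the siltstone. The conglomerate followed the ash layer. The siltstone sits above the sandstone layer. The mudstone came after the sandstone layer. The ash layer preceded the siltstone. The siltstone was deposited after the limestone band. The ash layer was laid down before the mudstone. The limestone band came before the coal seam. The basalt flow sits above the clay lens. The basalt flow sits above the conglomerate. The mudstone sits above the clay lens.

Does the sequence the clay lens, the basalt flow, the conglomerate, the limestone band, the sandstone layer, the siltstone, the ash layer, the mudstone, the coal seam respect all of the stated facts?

The constraints require the ash layer before the sandstone layer, but in the proposed sequence the sandstone layer appears ahead of the ash layer. That one violation is enough.

no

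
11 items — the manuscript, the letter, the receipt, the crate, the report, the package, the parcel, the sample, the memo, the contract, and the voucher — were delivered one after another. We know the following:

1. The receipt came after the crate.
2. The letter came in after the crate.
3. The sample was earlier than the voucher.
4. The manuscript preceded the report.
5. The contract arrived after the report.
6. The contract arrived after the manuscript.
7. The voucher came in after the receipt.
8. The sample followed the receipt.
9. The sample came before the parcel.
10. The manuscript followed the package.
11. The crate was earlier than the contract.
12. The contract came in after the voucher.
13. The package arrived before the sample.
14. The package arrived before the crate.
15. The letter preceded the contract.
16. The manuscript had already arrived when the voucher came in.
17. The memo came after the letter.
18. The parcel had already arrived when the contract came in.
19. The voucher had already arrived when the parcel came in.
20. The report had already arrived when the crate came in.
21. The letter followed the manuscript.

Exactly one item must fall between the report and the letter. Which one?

the crate

Tracing the constraints gives the report → the crate → the letter, so the crate sits after the report and before the letter.
No other item is forced both after the report and before the letter.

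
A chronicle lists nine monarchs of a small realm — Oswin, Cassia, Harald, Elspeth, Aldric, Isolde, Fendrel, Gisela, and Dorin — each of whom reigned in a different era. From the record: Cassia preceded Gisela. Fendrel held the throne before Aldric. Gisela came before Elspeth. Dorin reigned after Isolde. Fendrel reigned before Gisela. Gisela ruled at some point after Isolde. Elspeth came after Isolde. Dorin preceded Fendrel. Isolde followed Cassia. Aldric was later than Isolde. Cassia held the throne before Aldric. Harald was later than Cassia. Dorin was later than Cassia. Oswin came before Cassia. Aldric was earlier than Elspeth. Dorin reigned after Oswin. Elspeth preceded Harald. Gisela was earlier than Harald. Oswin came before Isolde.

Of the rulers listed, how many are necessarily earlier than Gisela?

5

Directly stated before Gisela: Cassia, Fendrel, and Isolde.
Dorin reaches Gisela via Dorin → Fendrel → Gisela.
Oswin reaches Gisela via Oswin → Isolde → Gisela.
No chain forces Elspeth (or any of the others) ahead of Gisela.
That's Cassia, Dorin, Fendrel, Isolde, and Oswin — 5 in all.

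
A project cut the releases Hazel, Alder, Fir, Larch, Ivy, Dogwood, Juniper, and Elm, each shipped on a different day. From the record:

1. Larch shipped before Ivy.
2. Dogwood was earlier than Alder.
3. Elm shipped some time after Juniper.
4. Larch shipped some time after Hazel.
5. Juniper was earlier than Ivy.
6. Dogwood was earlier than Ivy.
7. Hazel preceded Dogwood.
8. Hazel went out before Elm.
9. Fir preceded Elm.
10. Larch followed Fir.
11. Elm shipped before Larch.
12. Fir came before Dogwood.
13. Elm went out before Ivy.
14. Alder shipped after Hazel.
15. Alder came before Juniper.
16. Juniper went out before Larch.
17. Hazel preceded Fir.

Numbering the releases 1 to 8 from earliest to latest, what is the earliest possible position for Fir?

2

Hazel must come before Fir — 1 forced predecessor.
Nothing else is forced ahead of Fir, so its earliest slot is position 1 + 1 = 2.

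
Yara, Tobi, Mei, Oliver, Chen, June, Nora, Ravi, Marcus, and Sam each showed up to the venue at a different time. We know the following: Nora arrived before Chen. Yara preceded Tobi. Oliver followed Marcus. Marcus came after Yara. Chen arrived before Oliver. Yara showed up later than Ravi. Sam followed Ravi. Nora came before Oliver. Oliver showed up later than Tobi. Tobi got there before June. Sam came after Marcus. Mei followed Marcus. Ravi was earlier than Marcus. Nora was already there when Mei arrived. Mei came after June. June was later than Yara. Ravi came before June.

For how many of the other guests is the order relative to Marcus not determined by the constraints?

Forced before Marcus: Ravi and Yara; forced after Marcus: Mei, Oliver, and Sam.
That leaves Chen, June, Nora, and Tobi with no forced order relative to Marcus — 4.

4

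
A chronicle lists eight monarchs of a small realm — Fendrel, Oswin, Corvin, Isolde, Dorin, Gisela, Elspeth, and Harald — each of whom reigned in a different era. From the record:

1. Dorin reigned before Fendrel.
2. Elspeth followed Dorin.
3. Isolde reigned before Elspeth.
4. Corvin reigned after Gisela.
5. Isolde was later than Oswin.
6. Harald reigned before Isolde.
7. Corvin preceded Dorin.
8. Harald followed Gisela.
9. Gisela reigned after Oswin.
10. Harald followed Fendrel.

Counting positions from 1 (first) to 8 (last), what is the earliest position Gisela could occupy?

2

Oswin must come before Gisela — 1 forced predecessor.
Nothing else is forced ahead of Gisela, so their earliest slot is position 1 + 1 = 2.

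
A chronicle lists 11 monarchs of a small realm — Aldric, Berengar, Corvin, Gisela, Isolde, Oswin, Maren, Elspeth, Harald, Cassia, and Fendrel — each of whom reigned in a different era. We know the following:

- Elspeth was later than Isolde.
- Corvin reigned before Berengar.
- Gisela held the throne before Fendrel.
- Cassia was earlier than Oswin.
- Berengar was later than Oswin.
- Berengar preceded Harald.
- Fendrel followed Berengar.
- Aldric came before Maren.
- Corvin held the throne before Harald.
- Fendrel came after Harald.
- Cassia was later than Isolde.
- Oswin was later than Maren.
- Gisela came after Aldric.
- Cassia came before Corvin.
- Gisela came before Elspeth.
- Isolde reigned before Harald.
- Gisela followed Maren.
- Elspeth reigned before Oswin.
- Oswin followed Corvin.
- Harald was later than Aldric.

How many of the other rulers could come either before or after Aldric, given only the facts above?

Forced after Aldric: Berengar, Elspeth, Fendrel, Gisela, Harald, Maren, and Oswin.
That leaves Cassia, Corvin, and Isolde with no forced order relative to Aldric — 3.

3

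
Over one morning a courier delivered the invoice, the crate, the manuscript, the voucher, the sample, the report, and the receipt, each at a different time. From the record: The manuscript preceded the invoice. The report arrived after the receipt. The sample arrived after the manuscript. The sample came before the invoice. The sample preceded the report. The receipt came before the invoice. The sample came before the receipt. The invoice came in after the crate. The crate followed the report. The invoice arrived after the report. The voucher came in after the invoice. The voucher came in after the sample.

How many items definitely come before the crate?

4

Directly stated before the crate: the report.
The manuscript reaches the crate via the manuscript → the sample → the report → the crate.
The receipt reaches the crate via the receipt → the report → the crate.
The sample reaches the crate via the sample → the report → the crate.
That's the manuscript, the receipt, the report, and the sample — 4 in all.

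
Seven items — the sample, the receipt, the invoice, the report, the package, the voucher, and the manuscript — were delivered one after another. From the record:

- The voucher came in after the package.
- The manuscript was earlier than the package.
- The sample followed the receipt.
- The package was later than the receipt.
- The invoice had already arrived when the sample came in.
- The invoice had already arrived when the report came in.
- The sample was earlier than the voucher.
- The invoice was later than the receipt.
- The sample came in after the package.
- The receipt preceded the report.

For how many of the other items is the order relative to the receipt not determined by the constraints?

1

Forced after the receipt: the invoice, the package, the report, the sample, and the voucher.
That leaves the manuscript with no forced order relative to the receipt — 1.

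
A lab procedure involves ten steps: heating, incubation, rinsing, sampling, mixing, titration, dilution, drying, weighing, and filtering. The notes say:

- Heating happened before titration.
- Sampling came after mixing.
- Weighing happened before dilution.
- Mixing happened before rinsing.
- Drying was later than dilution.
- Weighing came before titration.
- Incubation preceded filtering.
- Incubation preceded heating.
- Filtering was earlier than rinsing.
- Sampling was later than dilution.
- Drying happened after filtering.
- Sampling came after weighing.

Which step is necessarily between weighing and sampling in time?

dilution

Tracing the constraints gives weighing → dilution → sampling, so dilution sits after weighing and before sampling.
No other step is forced both after weighing and before sampling.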